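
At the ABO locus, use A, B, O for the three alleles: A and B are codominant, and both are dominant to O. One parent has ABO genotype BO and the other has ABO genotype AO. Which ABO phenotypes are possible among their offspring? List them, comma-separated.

O, A, B, AB

Gametes from BO × AO give offspring ABO genotypes AB, AO, BO, OO, i.e. phenotypes O, A, B, AB.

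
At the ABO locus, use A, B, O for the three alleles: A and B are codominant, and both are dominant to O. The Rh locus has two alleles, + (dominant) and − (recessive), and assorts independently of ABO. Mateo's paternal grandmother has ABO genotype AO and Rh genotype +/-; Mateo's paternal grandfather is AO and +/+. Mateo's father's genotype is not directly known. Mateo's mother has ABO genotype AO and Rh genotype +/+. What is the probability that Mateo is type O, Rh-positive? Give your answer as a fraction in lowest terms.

Mateo's father's ABO genotype from AO × AO: 1/4 AA, 1/2 AO, 1/4 OO.
Crossing each possibility with the mother AO and summing P(type O): 1/4·0 + 1/2·1/4 + 1/4·1/2 = 1/4.
Similarly for Rh via the father's Rh distribution: P(Rh+) = 1.
Independent loci: 1/4 × 1 = 1/4.

1/4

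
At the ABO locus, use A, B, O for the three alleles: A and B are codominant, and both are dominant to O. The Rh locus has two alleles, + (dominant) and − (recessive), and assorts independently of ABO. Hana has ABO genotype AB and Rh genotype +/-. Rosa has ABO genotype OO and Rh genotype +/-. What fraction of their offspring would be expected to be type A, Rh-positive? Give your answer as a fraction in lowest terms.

ABO cross AB × OO → offspring phenotypes: 1/2 A, 1/2 B.
Rh cross +/- × +/- → 3/4 Rh+, 1/4 Rh-.
Independent loci: P(type A, Rh-positive) = 1/2 × 3/4 = 3/8.

3/8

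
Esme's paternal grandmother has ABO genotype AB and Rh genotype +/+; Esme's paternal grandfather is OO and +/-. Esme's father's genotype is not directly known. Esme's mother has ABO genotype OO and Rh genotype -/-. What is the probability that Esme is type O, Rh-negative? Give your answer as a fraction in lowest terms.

1/8

Esme's father's ABO genotype from AB × OO: 1/2 AO, 1/2 BO.
Crossing each possibility with the mother OO and summing P(type O): 1/2·1/2 + 1/2·1/2 = 1/2.
Similarly for Rh via the father's Rh distribution: P(Rh-) = 1/4.
Independent loci: 1/2 × 1/4 = 1/8.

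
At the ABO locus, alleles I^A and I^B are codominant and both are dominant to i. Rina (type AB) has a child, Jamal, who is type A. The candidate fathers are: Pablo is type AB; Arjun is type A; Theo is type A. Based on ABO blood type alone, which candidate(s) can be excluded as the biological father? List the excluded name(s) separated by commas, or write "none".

A candidate is excluded only if no genotype consistent with his phenotype could produce a type A child with a type AB mother.
Every candidate has at least one consistent genotype combination, so none can be excluded.

none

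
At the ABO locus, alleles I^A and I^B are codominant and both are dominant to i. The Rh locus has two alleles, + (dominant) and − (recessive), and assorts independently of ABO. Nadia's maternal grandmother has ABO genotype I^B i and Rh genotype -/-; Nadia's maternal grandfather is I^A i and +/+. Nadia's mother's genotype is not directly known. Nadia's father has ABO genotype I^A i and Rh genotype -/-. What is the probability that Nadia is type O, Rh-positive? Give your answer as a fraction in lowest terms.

Nadia's mother's ABO genotype from I^B i × I^A i: 1/4 I^A I^B, 1/4 I^A i, 1/4 I^B i, 1/4 i i.
Crossing each possibility with the father I^A i and summing P(type O): 1/4·0 + 1/4·1/4 + 1/4·1/4 + 1/4·1/2 = 1/4.
Similarly for Rh via the mother's Rh distribution: P(Rh+) = 1/2.
Independent loci: 1/4 × 1/2 = 1/8.

1/8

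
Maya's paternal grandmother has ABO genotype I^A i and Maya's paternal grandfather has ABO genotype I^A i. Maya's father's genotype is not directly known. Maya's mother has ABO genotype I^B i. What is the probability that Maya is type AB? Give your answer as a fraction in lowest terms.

1/4

Maya's father's ABO genotype from I^A i × I^A i: 1/4 I^A I^A, 1/2 I^A i, 1/4 i i.
Crossing each possibility with the mother I^B i and summing P(type AB): 1/4·1/2 + 1/2·1/4 + 1/4·0 = 1/4.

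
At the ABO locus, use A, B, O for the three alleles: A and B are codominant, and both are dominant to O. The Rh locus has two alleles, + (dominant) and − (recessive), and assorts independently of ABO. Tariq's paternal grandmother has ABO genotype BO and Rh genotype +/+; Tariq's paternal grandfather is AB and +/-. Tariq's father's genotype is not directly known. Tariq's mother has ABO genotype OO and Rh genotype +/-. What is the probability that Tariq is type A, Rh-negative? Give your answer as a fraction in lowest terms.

1/32

Tariq's father's ABO genotype from BO × AB: 1/4 AB, 1/4 AO, 1/4 BB, 1/4 BO.
Crossing each possibility with the mother OO and summing P(type A): 1/4·1/2 + 1/4·1/2 + 1/4·0 + 1/4·0 = 1/4.
Similarly for Rh via the father's Rh distribution: P(Rh-) = 1/8.
Independent loci: 1/4 × 1/8 = 1/32.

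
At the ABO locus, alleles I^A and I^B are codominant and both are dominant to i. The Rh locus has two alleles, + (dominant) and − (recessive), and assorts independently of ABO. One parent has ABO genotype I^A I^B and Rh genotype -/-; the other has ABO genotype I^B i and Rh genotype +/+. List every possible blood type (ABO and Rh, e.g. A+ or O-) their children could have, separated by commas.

A+, B+, AB+

Gametes from I^A I^B × I^B i give offspring ABO genotypes I^A I^B, I^A i, I^B I^B, I^B i, i.e. phenotypes A, B, AB.
Rh cross -/- × +/+ → phenotypes Rh+.
Combining independently: A+, B+, AB+.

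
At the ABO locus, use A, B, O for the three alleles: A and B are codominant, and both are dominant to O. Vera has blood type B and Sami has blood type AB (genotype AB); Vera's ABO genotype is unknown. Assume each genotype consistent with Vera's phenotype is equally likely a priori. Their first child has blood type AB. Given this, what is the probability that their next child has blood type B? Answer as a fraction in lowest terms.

Possible genotypes: Vera ∈ {BB, BO}; Sami ∈ {AB}.
Weight each parental genotype pair by prior × P(type-AB child):
  BB × AB: posterior weight 2/3; P(next child type B) = 1/2.
  BO × AB: posterior weight 1/3; P(next child type B) = 1/2.
Weighted sum = 1/2.

1/2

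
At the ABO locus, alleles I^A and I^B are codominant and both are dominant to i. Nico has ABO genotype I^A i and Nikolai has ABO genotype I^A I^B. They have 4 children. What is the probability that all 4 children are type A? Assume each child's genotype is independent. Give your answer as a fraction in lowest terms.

ABO cross I^A i × I^A I^B → 1/2 A, 1/4 B, 1/4 AB.
So P(type A) = 1/2 per child.
All 4 independent: (1/2)^4 = 1/16.

1/16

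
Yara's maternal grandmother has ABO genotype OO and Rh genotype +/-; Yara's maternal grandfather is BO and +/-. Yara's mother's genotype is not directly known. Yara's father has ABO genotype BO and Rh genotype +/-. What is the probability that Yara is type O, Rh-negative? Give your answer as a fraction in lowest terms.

Yara's mother's ABO genotype from OO × BO: 1/2 BO, 1/2 OO.
Crossing each possibility with the father BO and summing P(type O): 1/2·1/4 + 1/2·1/2 = 3/8.
Similarly for Rh via the mother's Rh distribution: P(Rh-) = 1/4.
Independent loci: 3/8 × 1/4 = 3/32.

3/32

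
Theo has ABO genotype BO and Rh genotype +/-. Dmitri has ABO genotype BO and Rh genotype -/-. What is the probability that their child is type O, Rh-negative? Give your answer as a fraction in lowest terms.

1/8

ABO cross BO × BO → offspring phenotypes: 1/4 O, 3/4 B.
Rh cross +/- × -/- → 1/2 Rh+, 1/2 Rh-.
Independent loci: P(type O, Rh-negative) = 1/4 × 1/2 = 1/8.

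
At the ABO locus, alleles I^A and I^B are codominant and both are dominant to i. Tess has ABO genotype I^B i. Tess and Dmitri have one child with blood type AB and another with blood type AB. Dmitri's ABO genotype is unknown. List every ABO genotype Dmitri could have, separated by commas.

I^A I^A, I^A I^B, I^A i

For each candidate genotype of Dmitri, check whether crossing it with I^B i can produce every observed child phenotype.
  I^A I^A → possible child types {A, AB} ✓
  I^A I^B → possible child types {A, B, AB} ✓
  I^A i → possible child types {O, A, B, AB} ✓
  I^B I^B → possible child types {B} ✗
  I^B i → possible child types {O, B} ✗
  i i → possible child types {O, B} ✗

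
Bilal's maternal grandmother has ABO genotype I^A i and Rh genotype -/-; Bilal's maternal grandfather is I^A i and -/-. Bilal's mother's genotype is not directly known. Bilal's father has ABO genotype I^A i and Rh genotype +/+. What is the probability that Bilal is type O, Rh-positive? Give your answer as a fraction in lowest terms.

Bilal's mother's ABO genotype from I^A i × I^A i: 1/4 I^A I^A, 1/2 I^A i, 1/4 i i.
Crossing each possibility with the father I^A i and summing P(type O): 1/4·0 + 1/2·1/4 + 1/4·1/2 = 1/4.
Similarly for Rh via the mother's Rh distribution: P(Rh+) = 1.
Independent loci: 1/4 × 1 = 1/4.

1/4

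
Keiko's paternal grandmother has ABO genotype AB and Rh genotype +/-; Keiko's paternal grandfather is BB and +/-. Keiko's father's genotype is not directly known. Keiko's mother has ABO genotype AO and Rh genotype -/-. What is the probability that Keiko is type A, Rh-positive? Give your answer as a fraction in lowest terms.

1/8

Keiko's father's ABO genotype from AB × BB: 1/2 AB, 1/2 BB.
Crossing each possibility with the mother AO and summing P(type A): 1/2·1/2 + 1/2·0 = 1/4.
Similarly for Rh via the father's Rh distribution: P(Rh+) = 1/2.
Independent loci: 1/4 × 1/2 = 1/8.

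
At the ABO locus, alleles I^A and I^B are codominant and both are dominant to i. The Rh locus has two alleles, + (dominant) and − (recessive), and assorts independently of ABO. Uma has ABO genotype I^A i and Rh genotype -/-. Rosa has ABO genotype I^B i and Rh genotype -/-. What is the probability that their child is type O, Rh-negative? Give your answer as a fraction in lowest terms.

1/4

ABO cross I^A i × I^B i → offspring phenotypes: 1/4 O, 1/4 A, 1/4 B, 1/4 AB.
Rh cross -/- × -/- → 1 Rh-.
Independent loci: P(type O, Rh-negative) = 1/4 × 1 = 1/4.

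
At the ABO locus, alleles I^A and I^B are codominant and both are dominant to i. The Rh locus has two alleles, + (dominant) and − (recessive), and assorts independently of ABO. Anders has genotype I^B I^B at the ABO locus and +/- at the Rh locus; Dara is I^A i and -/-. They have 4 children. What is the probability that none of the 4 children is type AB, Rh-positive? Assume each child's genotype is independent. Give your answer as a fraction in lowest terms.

81/256

ABO cross I^B I^B × I^A i → 1/2 B, 1/2 AB.
Rh cross +/- × -/- → 1/2 Rh+, 1/2 Rh-; so P(type AB, Rh-positive) = 1/2 × 1/2 = 1/4 per child.
P(not type AB, Rh-positive) = 3/4 for one child; (3/4)^4 = 81/256.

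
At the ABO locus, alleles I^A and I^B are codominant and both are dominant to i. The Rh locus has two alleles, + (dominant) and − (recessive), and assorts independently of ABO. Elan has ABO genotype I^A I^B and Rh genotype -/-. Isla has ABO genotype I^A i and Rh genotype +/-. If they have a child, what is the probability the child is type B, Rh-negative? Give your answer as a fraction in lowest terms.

1/8

ABO cross I^A I^B × I^A i → offspring phenotypes: 1/2 A, 1/4 B, 1/4 AB.
Rh cross -/- × +/- → 1/2 Rh+, 1/2 Rh-.
Independent loci: P(type B, Rh-negative) = 1/4 × 1/2 = 1/8.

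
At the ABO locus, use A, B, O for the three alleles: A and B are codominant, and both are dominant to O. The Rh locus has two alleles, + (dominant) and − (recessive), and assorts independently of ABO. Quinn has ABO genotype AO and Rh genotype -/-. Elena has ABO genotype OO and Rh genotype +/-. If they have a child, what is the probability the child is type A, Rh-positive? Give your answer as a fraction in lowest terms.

ABO cross AO × OO → offspring phenotypes: 1/2 O, 1/2 A.
Rh cross -/- × +/- → 1/2 Rh+, 1/2 Rh-.
Independent loci: P(type A, Rh-positive) = 1/2 × 1/2 = 1/4.

1/4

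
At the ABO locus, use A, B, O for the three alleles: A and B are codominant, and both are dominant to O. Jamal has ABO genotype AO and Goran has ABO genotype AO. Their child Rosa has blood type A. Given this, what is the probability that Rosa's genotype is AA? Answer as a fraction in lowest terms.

1/3

Cross AO × AO → 1/4 AA, 1/2 AO, 1/4 OO.
Type-A genotypes among offspring: AA (1/4), AO (1/2); total 3/4.
P(AA | type A) = (1/4) / (3/4) = 1/3.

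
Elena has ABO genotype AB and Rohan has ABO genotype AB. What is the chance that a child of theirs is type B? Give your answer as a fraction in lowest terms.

ABO cross AB × AB → offspring phenotypes: 1/4 A, 1/4 B, 1/2 AB.
So P(type B) = 1/4.

1/4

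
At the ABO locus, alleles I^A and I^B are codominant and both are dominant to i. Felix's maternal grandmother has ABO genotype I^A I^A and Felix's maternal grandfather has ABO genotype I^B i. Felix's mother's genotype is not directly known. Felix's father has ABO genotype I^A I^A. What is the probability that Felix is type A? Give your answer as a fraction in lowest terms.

3/4

Felix's mother's ABO genotype from I^A I^A × I^B i: 1/2 I^A I^B, 1/2 I^A i.
Crossing each possibility with the father I^A I^A and summing P(type A): 1/2·1/2 + 1/2·1 = 3/4.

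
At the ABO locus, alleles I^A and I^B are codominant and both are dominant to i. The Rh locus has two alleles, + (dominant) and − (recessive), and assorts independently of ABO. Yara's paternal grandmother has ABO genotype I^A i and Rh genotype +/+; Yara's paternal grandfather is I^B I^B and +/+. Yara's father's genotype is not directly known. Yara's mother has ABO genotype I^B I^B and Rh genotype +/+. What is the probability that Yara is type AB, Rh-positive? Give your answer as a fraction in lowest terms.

1/4

Yara's father's ABO genotype from I^A i × I^B I^B: 1/2 I^A I^B, 1/2 I^B i.
Crossing each possibility with the mother I^B I^B and summing P(type AB): 1/2·1/2 + 1/2·0 = 1/4.
Similarly for Rh via the father's Rh distribution: P(Rh+) = 1.
Independent loci: 1/4 × 1 = 1/4.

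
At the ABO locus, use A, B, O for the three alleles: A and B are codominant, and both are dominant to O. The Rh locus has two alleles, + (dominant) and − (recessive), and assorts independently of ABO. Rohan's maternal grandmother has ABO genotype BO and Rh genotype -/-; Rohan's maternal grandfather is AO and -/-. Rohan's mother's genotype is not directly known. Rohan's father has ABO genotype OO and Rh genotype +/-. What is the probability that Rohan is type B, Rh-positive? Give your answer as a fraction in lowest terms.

1/8

Rohan's mother's ABO genotype from BO × AO: 1/4 AB, 1/4 AO, 1/4 BO, 1/4 OO.
Crossing each possibility with the father OO and summing P(type B): 1/4·1/2 + 1/4·0 + 1/4·1/2 + 1/4·0 = 1/4.
Similarly for Rh via the mother's Rh distribution: P(Rh+) = 1/2.
Independent loci: 1/4 × 1/2 = 1/8.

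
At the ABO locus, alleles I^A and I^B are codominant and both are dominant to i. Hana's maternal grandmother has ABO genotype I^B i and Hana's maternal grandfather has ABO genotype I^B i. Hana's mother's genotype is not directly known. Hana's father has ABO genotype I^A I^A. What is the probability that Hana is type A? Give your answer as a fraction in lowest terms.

Hana's mother's ABO genotype from I^B i × I^B i: 1/4 I^B I^B, 1/2 I^B i, 1/4 i i.
Crossing each possibility with the father I^A I^A and summing P(type A): 1/4·0 + 1/2·1/2 + 1/4·1 = 1/2.

1/2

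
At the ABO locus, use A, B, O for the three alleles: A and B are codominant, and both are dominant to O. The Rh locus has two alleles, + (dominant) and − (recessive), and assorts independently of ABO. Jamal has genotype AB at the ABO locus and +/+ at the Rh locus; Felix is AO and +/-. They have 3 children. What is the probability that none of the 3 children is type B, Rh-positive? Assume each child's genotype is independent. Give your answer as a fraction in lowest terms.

27/64

ABO cross AB × AO → 1/2 A, 1/4 B, 1/4 AB.
Rh cross +/+ × +/- → 1 Rh+; so P(type B, Rh-positive) = 1/4 × 1 = 1/4 per child.
P(not type B, Rh-positive) = 3/4 for one child; (3/4)^3 = 27/64.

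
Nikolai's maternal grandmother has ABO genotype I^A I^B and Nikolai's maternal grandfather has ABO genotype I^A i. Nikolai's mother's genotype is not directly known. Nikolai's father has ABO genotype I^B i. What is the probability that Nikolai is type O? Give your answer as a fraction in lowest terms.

1/8

Nikolai's mother's ABO genotype from I^A I^B × I^A i: 1/4 I^A I^A, 1/4 I^A I^B, 1/4 I^A i, 1/4 I^B i.
Crossing each possibility with the father I^B i and summing P(type O): 1/4·0 + 1/4·0 + 1/4·1/4 + 1/4·1/4 = 1/8.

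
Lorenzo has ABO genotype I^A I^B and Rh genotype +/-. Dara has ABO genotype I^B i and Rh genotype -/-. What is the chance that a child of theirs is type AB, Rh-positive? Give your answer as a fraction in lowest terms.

ABO cross I^A I^B × I^B i → offspring phenotypes: 1/4 A, 1/2 B, 1/4 AB.
Rh cross +/- × -/- → 1/2 Rh+, 1/2 Rh-.
Independent loci: P(type AB, Rh-positive) = 1/4 × 1/2 = 1/8.

1/8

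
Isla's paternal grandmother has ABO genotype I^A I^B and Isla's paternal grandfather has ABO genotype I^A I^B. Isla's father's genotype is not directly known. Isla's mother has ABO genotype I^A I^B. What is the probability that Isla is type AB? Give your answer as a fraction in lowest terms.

1/2

Isla's father's ABO genotype from I^A I^B × I^A I^B: 1/4 I^A I^A, 1/2 I^A I^B, 1/4 I^B I^B.
Crossing each possibility with the mother I^A I^B and summing P(type AB): 1/4·1/2 + 1/2·1/2 + 1/4·1/2 = 1/2.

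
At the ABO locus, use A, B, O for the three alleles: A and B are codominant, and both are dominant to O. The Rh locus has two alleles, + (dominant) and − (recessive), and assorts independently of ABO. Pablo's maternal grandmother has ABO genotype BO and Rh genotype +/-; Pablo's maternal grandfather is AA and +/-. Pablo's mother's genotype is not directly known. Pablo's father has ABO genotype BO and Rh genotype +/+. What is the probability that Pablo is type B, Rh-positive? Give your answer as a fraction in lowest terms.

Pablo's mother's ABO genotype from BO × AA: 1/2 AB, 1/2 AO.
Crossing each possibility with the father BO and summing P(type B): 1/2·1/2 + 1/2·1/4 = 3/8.
Similarly for Rh via the mother's Rh distribution: P(Rh+) = 1.
Independent loci: 3/8 × 1 = 3/8.

3/8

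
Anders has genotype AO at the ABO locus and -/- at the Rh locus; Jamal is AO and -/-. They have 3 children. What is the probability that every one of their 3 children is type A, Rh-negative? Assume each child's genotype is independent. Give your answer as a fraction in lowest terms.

ABO cross AO × AO → 1/4 O, 3/4 A.
Rh cross -/- × -/- → 1 Rh-; so P(type A, Rh-negative) = 3/4 × 1 = 3/4 per child.
All 3 independent: (3/4)^3 = 27/64.

27/64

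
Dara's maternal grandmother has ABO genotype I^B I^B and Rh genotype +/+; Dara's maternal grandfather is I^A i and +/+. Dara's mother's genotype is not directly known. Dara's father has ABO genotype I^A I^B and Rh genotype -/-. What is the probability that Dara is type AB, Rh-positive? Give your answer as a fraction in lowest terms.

Dara's mother's ABO genotype from I^B I^B × I^A i: 1/2 I^A I^B, 1/2 I^B i.
Crossing each possibility with the father I^A I^B and summing P(type AB): 1/2·1/2 + 1/2·1/4 = 3/8.
Similarly for Rh via the mother's Rh distribution: P(Rh+) = 1.
Independent loci: 3/8 × 1 = 3/8.

3/8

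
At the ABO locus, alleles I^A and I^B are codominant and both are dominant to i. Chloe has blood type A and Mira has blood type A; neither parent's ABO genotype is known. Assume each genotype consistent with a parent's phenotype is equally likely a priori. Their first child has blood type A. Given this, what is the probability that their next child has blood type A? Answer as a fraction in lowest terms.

19/20

Possible genotypes: Chloe ∈ {I^A I^A, I^A i}; Mira ∈ {I^A I^A, I^A i}.
Weight each parental genotype pair by prior × P(type-A child):
  I^A I^A × I^A I^A: posterior weight 4/15; P(next child type A) = 1.
  I^A I^A × I^A i: posterior weight 4/15; P(next child type A) = 1.
  I^A i × I^A I^A: posterior weight 4/15; P(next child type A) = 1.
  I^A i × I^A i: posterior weight 1/5; P(next child type A) = 3/4.
Weighted sum = 19/20.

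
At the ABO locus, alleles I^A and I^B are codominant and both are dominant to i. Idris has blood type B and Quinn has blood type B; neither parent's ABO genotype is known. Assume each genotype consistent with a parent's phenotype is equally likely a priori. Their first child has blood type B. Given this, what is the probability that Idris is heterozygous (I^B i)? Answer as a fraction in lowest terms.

Possible genotypes: Idris ∈ {I^B I^B, I^B i}; Quinn ∈ {I^B I^B, I^B i}.
Weight each parental genotype pair by prior × P(type-B child):
  I^B I^B × I^B I^B: posterior weight 4/15.
  I^B I^B × I^B i: posterior weight 4/15.
  I^B i × I^B I^B: posterior weight 4/15.
  I^B i × I^B i: posterior weight 1/5.
Sum the posterior weight over pairs where Idris is I^B i: 7/15.

7/15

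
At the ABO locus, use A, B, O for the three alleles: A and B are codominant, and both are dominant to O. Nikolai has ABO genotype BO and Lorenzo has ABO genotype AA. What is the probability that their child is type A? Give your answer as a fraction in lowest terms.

ABO cross BO × AA → offspring phenotypes: 1/2 A, 1/2 AB.
So P(type A) = 1/2.

1/2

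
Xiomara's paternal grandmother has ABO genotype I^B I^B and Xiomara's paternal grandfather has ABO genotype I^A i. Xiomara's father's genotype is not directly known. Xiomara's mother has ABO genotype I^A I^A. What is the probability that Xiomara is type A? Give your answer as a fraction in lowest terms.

1/2

Xiomara's father's ABO genotype from I^B I^B × I^A i: 1/2 I^A I^B, 1/2 I^B i.
Crossing each possibility with the mother I^A I^A and summing P(type A): 1/2·1/2 + 1/2·1/2 = 1/2.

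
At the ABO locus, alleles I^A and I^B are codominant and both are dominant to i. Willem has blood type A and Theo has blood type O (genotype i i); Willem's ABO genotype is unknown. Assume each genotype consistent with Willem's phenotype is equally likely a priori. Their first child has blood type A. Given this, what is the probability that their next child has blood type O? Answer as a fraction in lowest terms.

1/6

Possible genotypes: Willem ∈ {I^A I^A, I^A i}; Theo ∈ {i i}.
Weight each parental genotype pair by prior × P(type-A child):
  I^A I^A × i i: posterior weight 2/3; P(next child type O) = 0.
  I^A i × i i: posterior weight 1/3; P(next child type O) = 1/2.
Weighted sum = 1/6.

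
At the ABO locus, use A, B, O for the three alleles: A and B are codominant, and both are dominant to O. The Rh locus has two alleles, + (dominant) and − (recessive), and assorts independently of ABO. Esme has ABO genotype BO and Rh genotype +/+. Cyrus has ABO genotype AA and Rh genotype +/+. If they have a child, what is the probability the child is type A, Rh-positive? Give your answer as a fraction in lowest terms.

ABO cross BO × AA → offspring phenotypes: 1/2 A, 1/2 AB.
Rh cross +/+ × +/+ → 1 Rh+.
Independent loci: P(type A, Rh-positive) = 1/2 × 1 = 1/2.

1/2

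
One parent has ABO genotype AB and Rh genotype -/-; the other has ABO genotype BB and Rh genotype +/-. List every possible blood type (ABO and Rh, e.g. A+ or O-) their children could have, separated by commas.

Gametes from AB × BB give offspring ABO genotypes AB, BB, i.e. phenotypes B, AB.
Rh cross -/- × +/- → phenotypes Rh+, Rh-.
Combining independently: B+, B-, AB+, AB-.

B+, B-, AB+, AB-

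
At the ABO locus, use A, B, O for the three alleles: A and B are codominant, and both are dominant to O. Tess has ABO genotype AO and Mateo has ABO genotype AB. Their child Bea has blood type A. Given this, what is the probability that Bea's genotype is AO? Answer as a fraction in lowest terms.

1/2

Cross AO × AB → 1/4 AA, 1/4 AB, 1/4 AO, 1/4 BO.
Type-A genotypes among offspring: AA (1/4), AO (1/4); total 1/2.
P(AO | type A) = (1/4) / (1/2) = 1/2.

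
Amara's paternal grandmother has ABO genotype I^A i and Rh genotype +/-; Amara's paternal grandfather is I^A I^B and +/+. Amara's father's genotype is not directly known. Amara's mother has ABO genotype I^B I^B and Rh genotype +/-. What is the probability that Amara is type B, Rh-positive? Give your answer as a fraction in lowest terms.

Amara's father's ABO genotype from I^A i × I^A I^B: 1/4 I^A I^A, 1/4 I^A I^B, 1/4 I^A i, 1/4 I^B i.
Crossing each possibility with the mother I^B I^B and summing P(type B): 1/4·0 + 1/4·1/2 + 1/4·1/2 + 1/4·1 = 1/2.
Similarly for Rh via the father's Rh distribution: P(Rh+) = 7/8.
Independent loci: 1/2 × 7/8 = 7/16.

7/16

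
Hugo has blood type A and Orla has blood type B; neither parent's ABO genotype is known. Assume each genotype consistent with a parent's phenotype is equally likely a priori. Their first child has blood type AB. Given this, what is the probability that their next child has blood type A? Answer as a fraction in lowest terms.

5/36

Possible genotypes: Hugo ∈ {AA, AO}; Orla ∈ {BB, BO}.
Weight each parental genotype pair by prior × P(type-AB child):
  AA × BB: posterior weight 4/9; P(next child type A) = 0.
  AA × BO: posterior weight 2/9; P(next child type A) = 1/2.
  AO × BB: posterior weight 2/9; P(next child type A) = 0.
  AO × BO: posterior weight 1/9; P(next child type A) = 1/4.
Weighted sum = 5/36.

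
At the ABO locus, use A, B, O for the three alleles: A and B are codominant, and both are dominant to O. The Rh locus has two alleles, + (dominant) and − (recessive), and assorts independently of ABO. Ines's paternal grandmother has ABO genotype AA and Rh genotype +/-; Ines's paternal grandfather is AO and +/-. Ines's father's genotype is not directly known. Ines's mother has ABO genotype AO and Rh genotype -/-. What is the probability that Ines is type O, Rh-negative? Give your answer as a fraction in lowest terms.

1/16

Ines's father's ABO genotype from AA × AO: 1/2 AA, 1/2 AO.
Crossing each possibility with the mother AO and summing P(type O): 1/2·0 + 1/2·1/4 = 1/8.
Similarly for Rh via the father's Rh distribution: P(Rh-) = 1/2.
Independent loci: 1/8 × 1/2 = 1/16.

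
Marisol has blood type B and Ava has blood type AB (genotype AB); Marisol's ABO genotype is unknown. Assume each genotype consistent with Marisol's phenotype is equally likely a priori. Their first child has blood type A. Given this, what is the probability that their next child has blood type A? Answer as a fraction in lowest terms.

Possible genotypes: Marisol ∈ {BB, BO}; Ava ∈ {AB}.
Weight each parental genotype pair by prior × P(type-A child):
  BO × AB: posterior weight 1; P(next child type A) = 1/4.
Weighted sum = 1/4.

1/4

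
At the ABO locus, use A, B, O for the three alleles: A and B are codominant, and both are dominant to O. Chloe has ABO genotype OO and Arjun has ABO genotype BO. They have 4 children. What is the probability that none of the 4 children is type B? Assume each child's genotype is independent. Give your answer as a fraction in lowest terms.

1/16

ABO cross OO × BO → 1/2 O, 1/2 B.
So P(type B) = 1/2 per child.
P(not type B) = 1/2 for one child; (1/2)^4 = 1/16.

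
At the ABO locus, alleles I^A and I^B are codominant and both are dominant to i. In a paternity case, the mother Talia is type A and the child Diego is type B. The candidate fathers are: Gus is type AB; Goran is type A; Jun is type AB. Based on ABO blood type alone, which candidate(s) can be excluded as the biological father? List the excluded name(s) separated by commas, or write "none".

A candidate is excluded only if no genotype consistent with his phenotype could produce a type B child with a type A mother.
Goran (type A): no genotype consistent with that phenotype can produce a type-B child with a type-A mother.

Goran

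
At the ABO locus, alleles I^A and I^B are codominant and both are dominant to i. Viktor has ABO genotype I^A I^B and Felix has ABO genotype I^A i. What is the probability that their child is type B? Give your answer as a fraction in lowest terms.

1/4

ABO cross I^A I^B × I^A i → offspring phenotypes: 1/2 A, 1/4 B, 1/4 AB.
So P(type B) = 1/4.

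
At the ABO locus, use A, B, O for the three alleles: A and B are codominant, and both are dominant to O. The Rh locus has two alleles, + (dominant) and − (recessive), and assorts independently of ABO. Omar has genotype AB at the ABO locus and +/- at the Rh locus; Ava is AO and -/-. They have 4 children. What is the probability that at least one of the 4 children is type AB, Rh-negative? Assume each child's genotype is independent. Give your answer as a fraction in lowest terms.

ABO cross AB × AO → 1/2 A, 1/4 B, 1/4 AB.
Rh cross +/- × -/- → 1/2 Rh+, 1/2 Rh-; so P(type AB, Rh-negative) = 1/4 × 1/2 = 1/8 per child.
P(none) = (7/8)^4 = 2401/4096; P(at least one) = 1 − 2401/4096 = 1695/4096.

1695/4096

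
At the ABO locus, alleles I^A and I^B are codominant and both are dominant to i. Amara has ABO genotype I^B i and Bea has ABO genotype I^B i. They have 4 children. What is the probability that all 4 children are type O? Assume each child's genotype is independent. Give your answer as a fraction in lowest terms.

ABO cross I^B i × I^B i → 1/4 O, 3/4 B.
So P(type O) = 1/4 per child.
All 4 independent: (1/4)^4 = 1/256.

1/256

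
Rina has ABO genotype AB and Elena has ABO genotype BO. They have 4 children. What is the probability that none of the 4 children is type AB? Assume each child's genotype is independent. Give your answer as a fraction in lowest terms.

ABO cross AB × BO → 1/4 A, 1/2 B, 1/4 AB.
So P(type AB) = 1/4 per child.
P(not type AB) = 3/4 for one child; (3/4)^4 = 81/256.

81/256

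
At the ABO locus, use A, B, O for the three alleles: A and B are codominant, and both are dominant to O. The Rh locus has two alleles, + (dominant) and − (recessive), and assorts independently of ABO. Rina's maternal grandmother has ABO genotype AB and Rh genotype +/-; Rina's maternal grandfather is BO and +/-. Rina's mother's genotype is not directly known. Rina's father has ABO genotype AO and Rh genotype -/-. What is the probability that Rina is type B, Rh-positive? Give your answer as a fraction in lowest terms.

1/8

Rina's mother's ABO genotype from AB × BO: 1/4 AB, 1/4 AO, 1/4 BB, 1/4 BO.
Crossing each possibility with the father AO and summing P(type B): 1/4·1/4 + 1/4·0 + 1/4·1/2 + 1/4·1/4 = 1/4.
Similarly for Rh via the mother's Rh distribution: P(Rh+) = 1/2.
Independent loci: 1/4 × 1/2 = 1/8.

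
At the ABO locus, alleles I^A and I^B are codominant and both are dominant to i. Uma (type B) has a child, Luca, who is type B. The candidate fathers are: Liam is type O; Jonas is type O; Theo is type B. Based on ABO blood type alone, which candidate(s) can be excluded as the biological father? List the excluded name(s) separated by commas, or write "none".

none

A candidate is excluded only if no genotype consistent with his phenotype could produce a type B child with a type B mother.
Every candidate has at least one consistent genotype combination, so none can be excluded.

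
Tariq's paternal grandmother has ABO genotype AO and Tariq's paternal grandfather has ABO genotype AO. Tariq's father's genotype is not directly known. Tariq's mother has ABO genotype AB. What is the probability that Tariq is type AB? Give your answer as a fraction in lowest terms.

Tariq's father's ABO genotype from AO × AO: 1/4 AA, 1/2 AO, 1/4 OO.
Crossing each possibility with the mother AB and summing P(type AB): 1/4·1/2 + 1/2·1/4 + 1/4·0 = 1/4.

1/4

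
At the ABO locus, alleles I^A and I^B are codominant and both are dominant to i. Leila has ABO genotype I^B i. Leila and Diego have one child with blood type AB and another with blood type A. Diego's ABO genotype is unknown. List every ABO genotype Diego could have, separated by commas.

For each candidate genotype of Diego, check whether crossing it with I^B i can produce every observed child phenotype.
  I^A I^A → possible child types {A, AB} ✓
  I^A I^B → possible child types {A, B, AB} ✓
  I^A i → possible child types {O, A, B, AB} ✓
  I^B I^B → possible child types {B} ✗
  I^B i → possible child types {O, B} ✗
  i i → possible child types {O, B} ✗

I^A I^A, I^A I^B, I^A i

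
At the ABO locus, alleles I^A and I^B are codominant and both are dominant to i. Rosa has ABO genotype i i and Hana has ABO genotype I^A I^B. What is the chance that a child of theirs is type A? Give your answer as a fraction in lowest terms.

1/2

ABO cross i i × I^A I^B → offspring phenotypes: 1/2 A, 1/2 B.
So P(type A) = 1/2.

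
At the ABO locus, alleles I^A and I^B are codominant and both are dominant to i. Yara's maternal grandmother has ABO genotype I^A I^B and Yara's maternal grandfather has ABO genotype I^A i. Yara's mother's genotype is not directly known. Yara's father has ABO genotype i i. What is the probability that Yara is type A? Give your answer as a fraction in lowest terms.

1/2

Yara's mother's ABO genotype from I^A I^B × I^A i: 1/4 I^A I^A, 1/4 I^A I^B, 1/4 I^A i, 1/4 I^B i.
Crossing each possibility with the father i i and summing P(type A): 1/4·1 + 1/4·1/2 + 1/4·1/2 + 1/4·0 = 1/2.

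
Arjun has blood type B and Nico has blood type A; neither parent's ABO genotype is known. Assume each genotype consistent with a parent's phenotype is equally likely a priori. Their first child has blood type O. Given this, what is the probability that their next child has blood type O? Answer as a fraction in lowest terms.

Possible genotypes: Arjun ∈ {I^B I^B, I^B i}; Nico ∈ {I^A I^A, I^A i}.
Weight each parental genotype pair by prior × P(type-O child):
  I^B i × I^A i: posterior weight 1; P(next child type O) = 1/4.
Weighted sum = 1/4.

1/4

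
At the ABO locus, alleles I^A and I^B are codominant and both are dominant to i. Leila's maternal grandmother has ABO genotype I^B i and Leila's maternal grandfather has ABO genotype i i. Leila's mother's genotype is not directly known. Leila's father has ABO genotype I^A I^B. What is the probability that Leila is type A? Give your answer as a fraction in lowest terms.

Leila's mother's ABO genotype from I^B i × i i: 1/2 I^B i, 1/2 i i.
Crossing each possibility with the father I^A I^B and summing P(type A): 1/2·1/4 + 1/2·1/2 = 3/8.

3/8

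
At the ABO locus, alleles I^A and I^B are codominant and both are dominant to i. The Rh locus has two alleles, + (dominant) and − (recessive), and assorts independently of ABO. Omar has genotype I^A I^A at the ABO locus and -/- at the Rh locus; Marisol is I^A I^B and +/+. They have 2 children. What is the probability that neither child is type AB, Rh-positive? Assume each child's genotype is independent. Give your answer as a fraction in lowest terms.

ABO cross I^A I^A × I^A I^B → 1/2 A, 1/2 AB.
Rh cross -/- × +/+ → 1 Rh+; so P(type AB, Rh-positive) = 1/2 × 1 = 1/2 per child.
P(not type AB, Rh-positive) = 1/2 for one child; (1/2)^2 = 1/4.

1/4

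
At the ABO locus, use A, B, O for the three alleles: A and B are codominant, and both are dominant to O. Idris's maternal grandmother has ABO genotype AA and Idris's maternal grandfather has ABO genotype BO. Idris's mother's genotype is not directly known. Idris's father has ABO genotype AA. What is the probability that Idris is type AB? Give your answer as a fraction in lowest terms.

Idris's mother's ABO genotype from AA × BO: 1/2 AB, 1/2 AO.
Crossing each possibility with the father AA and summing P(type AB): 1/2·1/2 + 1/2·0 = 1/4.

1/4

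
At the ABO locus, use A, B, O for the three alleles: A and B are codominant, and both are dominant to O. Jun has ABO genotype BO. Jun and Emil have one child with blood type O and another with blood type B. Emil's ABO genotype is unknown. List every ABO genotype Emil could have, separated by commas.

For each candidate genotype of Emil, check whether crossing it with BO can produce every observed child phenotype.
  AA → possible child types {A, AB} ✗
  AB → possible child types {A, B, AB} ✗
  AO → possible child types {O, A, B, AB} ✓
  BB → possible child types {B} ✗
  BO → possible child types {O, B} ✓
  OO → possible child types {O, B} ✓

AO, BO, OO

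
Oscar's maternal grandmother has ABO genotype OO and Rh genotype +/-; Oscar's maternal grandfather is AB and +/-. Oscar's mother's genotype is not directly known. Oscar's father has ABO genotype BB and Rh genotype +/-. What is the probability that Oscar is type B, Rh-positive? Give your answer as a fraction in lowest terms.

9/16

Oscar's mother's ABO genotype from OO × AB: 1/2 AO, 1/2 BO.
Crossing each possibility with the father BB and summing P(type B): 1/2·1/2 + 1/2·1 = 3/4.
Similarly for Rh via the mother's Rh distribution: P(Rh+) = 3/4.
Independent loci: 3/4 × 3/4 = 9/16.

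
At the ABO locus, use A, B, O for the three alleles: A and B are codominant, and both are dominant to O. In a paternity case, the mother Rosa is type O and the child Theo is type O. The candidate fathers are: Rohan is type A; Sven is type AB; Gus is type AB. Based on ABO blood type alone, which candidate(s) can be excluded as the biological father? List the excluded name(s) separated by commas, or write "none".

Sven, Gus

A candidate is excluded only if no genotype consistent with his phenotype could produce a type O child with a type O mother.
Sven (type AB): no genotype consistent with that phenotype can produce a type-O child with a type-O mother.
Gus (type AB): no genotype consistent with that phenotype can produce a type-O child with a type-O mother.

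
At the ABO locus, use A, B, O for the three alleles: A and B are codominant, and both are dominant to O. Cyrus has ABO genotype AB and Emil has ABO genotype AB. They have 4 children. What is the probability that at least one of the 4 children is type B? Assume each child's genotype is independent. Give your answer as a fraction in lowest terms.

ABO cross AB × AB → 1/4 A, 1/4 B, 1/2 AB.
So P(type B) = 1/4 per child.
P(none) = (3/4)^4 = 81/256; P(at least one) = 1 − 81/256 = 175/256.

175/256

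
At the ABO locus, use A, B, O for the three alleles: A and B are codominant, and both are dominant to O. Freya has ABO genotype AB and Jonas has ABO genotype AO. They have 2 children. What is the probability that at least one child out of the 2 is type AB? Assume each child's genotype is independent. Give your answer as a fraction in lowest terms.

ABO cross AB × AO → 1/2 A, 1/4 B, 1/4 AB.
So P(type AB) = 1/4 per child.
P(none) = (3/4)^2 = 9/16; P(at least one) = 1 − 9/16 = 7/16.

7/16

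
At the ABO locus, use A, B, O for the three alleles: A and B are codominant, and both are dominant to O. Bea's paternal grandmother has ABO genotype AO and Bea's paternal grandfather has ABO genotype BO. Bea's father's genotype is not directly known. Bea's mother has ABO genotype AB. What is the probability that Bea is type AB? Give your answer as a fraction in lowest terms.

Bea's father's ABO genotype from AO × BO: 1/4 AB, 1/4 AO, 1/4 BO, 1/4 OO.
Crossing each possibility with the mother AB and summing P(type AB): 1/4·1/2 + 1/4·1/4 + 1/4·1/4 + 1/4·0 = 1/4.

1/4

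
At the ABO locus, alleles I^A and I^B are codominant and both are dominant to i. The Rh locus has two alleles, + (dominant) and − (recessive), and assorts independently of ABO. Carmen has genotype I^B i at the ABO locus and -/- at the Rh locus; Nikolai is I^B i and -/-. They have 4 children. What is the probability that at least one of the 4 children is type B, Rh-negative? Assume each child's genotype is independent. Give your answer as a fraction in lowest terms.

ABO cross I^B i × I^B i → 1/4 O, 3/4 B.
Rh cross -/- × -/- → 1 Rh-; so P(type B, Rh-negative) = 3/4 × 1 = 3/4 per child.
P(none) = (1/4)^4 = 1/256; P(at least one) = 1 − 1/256 = 255/256.

255/256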